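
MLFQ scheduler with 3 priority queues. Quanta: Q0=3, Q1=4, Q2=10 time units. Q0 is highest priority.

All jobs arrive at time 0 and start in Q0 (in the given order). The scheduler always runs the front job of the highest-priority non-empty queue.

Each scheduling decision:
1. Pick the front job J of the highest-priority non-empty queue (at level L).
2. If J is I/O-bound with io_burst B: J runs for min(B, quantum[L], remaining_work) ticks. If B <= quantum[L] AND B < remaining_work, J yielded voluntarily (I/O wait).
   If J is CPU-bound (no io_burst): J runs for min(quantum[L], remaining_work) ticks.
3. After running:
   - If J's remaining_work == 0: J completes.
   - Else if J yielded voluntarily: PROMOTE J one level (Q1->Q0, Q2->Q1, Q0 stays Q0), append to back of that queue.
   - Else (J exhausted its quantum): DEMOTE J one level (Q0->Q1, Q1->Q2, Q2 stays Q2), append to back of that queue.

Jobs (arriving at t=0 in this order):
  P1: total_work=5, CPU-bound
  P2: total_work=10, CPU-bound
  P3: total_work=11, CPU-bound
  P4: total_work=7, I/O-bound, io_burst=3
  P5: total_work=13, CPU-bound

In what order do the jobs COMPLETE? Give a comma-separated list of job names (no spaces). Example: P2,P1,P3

t=0-3: P1@Q0 runs 3, rem=2, quantum used, demote→Q1. Q0=[P2,P3,P4,P5] Q1=[P1] Q2=[]
t=3-6: P2@Q0 runs 3, rem=7, quantum used, demote→Q1. Q0=[P3,P4,P5] Q1=[P1,P2] Q2=[]
t=6-9: P3@Q0 runs 3, rem=8, quantum used, demote→Q1. Q0=[P4,P5] Q1=[P1,P2,P3] Q2=[]
t=9-12: P4@Q0 runs 3, rem=4, I/O yield, promote→Q0. Q0=[P5,P4] Q1=[P1,P2,P3] Q2=[]
t=12-15: P5@Q0 runs 3, rem=10, quantum used, demote→Q1. Q0=[P4] Q1=[P1,P2,P3,P5] Q2=[]
t=15-18: P4@Q0 runs 3, rem=1, I/O yield, promote→Q0. Q0=[P4] Q1=[P1,P2,P3,P5] Q2=[]
t=18-19: P4@Q0 runs 1, rem=0, completes. Q0=[] Q1=[P1,P2,P3,P5] Q2=[]
t=19-21: P1@Q1 runs 2, rem=0, completes. Q0=[] Q1=[P2,P3,P5] Q2=[]
t=21-25: P2@Q1 runs 4, rem=3, quantum used, demote→Q2. Q0=[] Q1=[P3,P5] Q2=[P2]
t=25-29: P3@Q1 runs 4, rem=4, quantum used, demote→Q2. Q0=[] Q1=[P5] Q2=[P2,P3]
t=29-33: P5@Q1 runs 4, rem=6, quantum used, demote→Q2. Q0=[] Q1=[] Q2=[P2,P3,P5]
t=33-36: P2@Q2 runs 3, rem=0, completes. Q0=[] Q1=[] Q2=[P3,P5]
t=36-40: P3@Q2 runs 4, rem=0, completes. Q0=[] Q1=[] Q2=[P5]
t=40-46: P5@Q2 runs 6, rem=0, completes. Q0=[] Q1=[] Q2=[]

Answer: P4,P1,P2,P3,P5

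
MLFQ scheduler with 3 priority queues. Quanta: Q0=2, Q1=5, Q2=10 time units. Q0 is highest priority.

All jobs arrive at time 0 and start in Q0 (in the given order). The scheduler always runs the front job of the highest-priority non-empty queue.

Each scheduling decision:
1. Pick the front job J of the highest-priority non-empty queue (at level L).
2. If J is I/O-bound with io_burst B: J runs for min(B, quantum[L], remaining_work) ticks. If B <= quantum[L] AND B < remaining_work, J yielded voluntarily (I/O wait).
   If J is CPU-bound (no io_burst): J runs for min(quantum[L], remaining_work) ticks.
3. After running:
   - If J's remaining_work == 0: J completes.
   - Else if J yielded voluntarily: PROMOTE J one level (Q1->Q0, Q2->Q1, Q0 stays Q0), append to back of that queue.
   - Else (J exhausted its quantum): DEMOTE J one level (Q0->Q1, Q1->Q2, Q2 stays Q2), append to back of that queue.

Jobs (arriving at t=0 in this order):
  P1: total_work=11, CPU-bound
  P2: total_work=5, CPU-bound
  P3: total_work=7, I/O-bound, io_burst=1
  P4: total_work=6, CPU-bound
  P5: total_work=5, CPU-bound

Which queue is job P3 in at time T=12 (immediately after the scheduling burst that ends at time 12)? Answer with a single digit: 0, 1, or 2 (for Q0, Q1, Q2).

t=0-2: P1@Q0 runs 2, rem=9, quantum used, demote→Q1. Q0=[P2,P3,P4,P5] Q1=[P1] Q2=[]
t=2-4: P2@Q0 runs 2, rem=3, quantum used, demote→Q1. Q0=[P3,P4,P5] Q1=[P1,P2] Q2=[]
t=4-5: P3@Q0 runs 1, rem=6, I/O yield, promote→Q0. Q0=[P4,P5,P3] Q1=[P1,P2] Q2=[]
t=5-7: P4@Q0 runs 2, rem=4, quantum used, demote→Q1. Q0=[P5,P3] Q1=[P1,P2,P4] Q2=[]
t=7-9: P5@Q0 runs 2, rem=3, quantum used, demote→Q1. Q0=[P3] Q1=[P1,P2,P4,P5] Q2=[]
t=9-10: P3@Q0 runs 1, rem=5, I/O yield, promote→Q0. Q0=[P3] Q1=[P1,P2,P4,P5] Q2=[]
t=10-11: P3@Q0 runs 1, rem=4, I/O yield, promote→Q0. Q0=[P3] Q1=[P1,P2,P4,P5] Q2=[]
t=11-12: P3@Q0 runs 1, rem=3, I/O yield, promote→Q0. Q0=[P3] Q1=[P1,P2,P4,P5] Q2=[]
t=12-13: P3@Q0 runs 1, rem=2, I/O yield, promote→Q0. Q0=[P3] Q1=[P1,P2,P4,P5] Q2=[]
t=13-14: P3@Q0 runs 1, rem=1, I/O yield, promote→Q0. Q0=[P3] Q1=[P1,P2,P4,P5] Q2=[]
t=14-15: P3@Q0 runs 1, rem=0, completes. Q0=[] Q1=[P1,P2,P4,P5] Q2=[]
t=15-20: P1@Q1 runs 5, rem=4, quantum used, demote→Q2. Q0=[] Q1=[P2,P4,P5] Q2=[P1]
t=20-23: P2@Q1 runs 3, rem=0, completes. Q0=[] Q1=[P4,P5] Q2=[P1]
t=23-27: P4@Q1 runs 4, rem=0, completes. Q0=[] Q1=[P5] Q2=[P1]
t=27-30: P5@Q1 runs 3, rem=0, completes. Q0=[] Q1=[] Q2=[P1]
t=30-34: P1@Q2 runs 4, rem=0, completes. Q0=[] Q1=[] Q2=[]

Answer: 0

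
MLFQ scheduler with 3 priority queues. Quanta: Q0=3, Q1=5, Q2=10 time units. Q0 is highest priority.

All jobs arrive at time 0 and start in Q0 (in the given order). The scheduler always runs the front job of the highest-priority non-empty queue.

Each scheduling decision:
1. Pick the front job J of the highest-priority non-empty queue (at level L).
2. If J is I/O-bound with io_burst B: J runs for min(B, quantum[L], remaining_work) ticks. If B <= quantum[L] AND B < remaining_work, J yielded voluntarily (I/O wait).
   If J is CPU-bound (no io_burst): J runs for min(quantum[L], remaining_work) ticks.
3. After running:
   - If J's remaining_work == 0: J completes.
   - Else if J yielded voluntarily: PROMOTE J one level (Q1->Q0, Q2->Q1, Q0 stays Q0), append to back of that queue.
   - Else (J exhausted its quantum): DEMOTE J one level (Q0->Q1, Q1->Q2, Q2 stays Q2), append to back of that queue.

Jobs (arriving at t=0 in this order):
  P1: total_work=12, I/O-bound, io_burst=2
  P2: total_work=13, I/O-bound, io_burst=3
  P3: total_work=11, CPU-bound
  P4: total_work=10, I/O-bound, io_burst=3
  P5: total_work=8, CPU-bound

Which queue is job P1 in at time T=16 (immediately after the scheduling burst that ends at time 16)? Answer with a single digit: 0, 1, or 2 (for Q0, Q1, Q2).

t=0-2: P1@Q0 runs 2, rem=10, I/O yield, promote→Q0. Q0=[P2,P3,P4,P5,P1] Q1=[] Q2=[]
t=2-5: P2@Q0 runs 3, rem=10, I/O yield, promote→Q0. Q0=[P3,P4,P5,P1,P2] Q1=[] Q2=[]
t=5-8: P3@Q0 runs 3, rem=8, quantum used, demote→Q1. Q0=[P4,P5,P1,P2] Q1=[P3] Q2=[]
t=8-11: P4@Q0 runs 3, rem=7, I/O yield, promote→Q0. Q0=[P5,P1,P2,P4] Q1=[P3] Q2=[]
t=11-14: P5@Q0 runs 3, rem=5, quantum used, demote→Q1. Q0=[P1,P2,P4] Q1=[P3,P5] Q2=[]
t=14-16: P1@Q0 runs 2, rem=8, I/O yield, promote→Q0. Q0=[P2,P4,P1] Q1=[P3,P5] Q2=[]
t=16-19: P2@Q0 runs 3, rem=7, I/O yield, promote→Q0. Q0=[P4,P1,P2] Q1=[P3,P5] Q2=[]
t=19-22: P4@Q0 runs 3, rem=4, I/O yield, promote→Q0. Q0=[P1,P2,P4] Q1=[P3,P5] Q2=[]
t=22-24: P1@Q0 runs 2, rem=6, I/O yield, promote→Q0. Q0=[P2,P4,P1] Q1=[P3,P5] Q2=[]
t=24-27: P2@Q0 runs 3, rem=4, I/O yield, promote→Q0. Q0=[P4,P1,P2] Q1=[P3,P5] Q2=[]
t=27-30: P4@Q0 runs 3, rem=1, I/O yield, promote→Q0. Q0=[P1,P2,P4] Q1=[P3,P5] Q2=[]
t=30-32: P1@Q0 runs 2, rem=4, I/O yield, promote→Q0. Q0=[P2,P4,P1] Q1=[P3,P5] Q2=[]
t=32-35: P2@Q0 runs 3, rem=1, I/O yield, promote→Q0. Q0=[P4,P1,P2] Q1=[P3,P5] Q2=[]
t=35-36: P4@Q0 runs 1, rem=0, completes. Q0=[P1,P2] Q1=[P3,P5] Q2=[]
t=36-38: P1@Q0 runs 2, rem=2, I/O yield, promote→Q0. Q0=[P2,P1] Q1=[P3,P5] Q2=[]
t=38-39: P2@Q0 runs 1, rem=0, completes. Q0=[P1] Q1=[P3,P5] Q2=[]
t=39-41: P1@Q0 runs 2, rem=0, completes. Q0=[] Q1=[P3,P5] Q2=[]
t=41-46: P3@Q1 runs 5, rem=3, quantum used, demote→Q2. Q0=[] Q1=[P5] Q2=[P3]
t=46-51: P5@Q1 runs 5, rem=0, completes. Q0=[] Q1=[] Q2=[P3]
t=51-54: P3@Q2 runs 3, rem=0, completes. Q0=[] Q1=[] Q2=[]

Answer: 0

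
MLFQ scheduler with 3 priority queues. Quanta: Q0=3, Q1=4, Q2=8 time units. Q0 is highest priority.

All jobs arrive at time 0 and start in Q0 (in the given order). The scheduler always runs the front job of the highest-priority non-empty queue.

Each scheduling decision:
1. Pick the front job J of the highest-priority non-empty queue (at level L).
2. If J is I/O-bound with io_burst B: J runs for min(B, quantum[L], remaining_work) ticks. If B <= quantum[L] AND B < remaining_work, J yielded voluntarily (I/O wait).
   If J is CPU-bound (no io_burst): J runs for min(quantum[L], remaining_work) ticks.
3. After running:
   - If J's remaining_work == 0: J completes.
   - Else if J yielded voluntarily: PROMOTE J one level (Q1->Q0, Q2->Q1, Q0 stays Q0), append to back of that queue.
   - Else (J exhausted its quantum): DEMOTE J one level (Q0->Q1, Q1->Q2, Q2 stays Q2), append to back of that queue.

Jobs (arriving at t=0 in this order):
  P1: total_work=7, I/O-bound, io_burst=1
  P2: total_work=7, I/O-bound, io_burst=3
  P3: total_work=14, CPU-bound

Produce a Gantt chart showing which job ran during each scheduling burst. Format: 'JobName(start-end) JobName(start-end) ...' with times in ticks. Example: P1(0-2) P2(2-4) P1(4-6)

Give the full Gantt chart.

t=0-1: P1@Q0 runs 1, rem=6, I/O yield, promote→Q0. Q0=[P2,P3,P1] Q1=[] Q2=[]
t=1-4: P2@Q0 runs 3, rem=4, I/O yield, promote→Q0. Q0=[P3,P1,P2] Q1=[] Q2=[]
t=4-7: P3@Q0 runs 3, rem=11, quantum used, demote→Q1. Q0=[P1,P2] Q1=[P3] Q2=[]
t=7-8: P1@Q0 runs 1, rem=5, I/O yield, promote→Q0. Q0=[P2,P1] Q1=[P3] Q2=[]
t=8-11: P2@Q0 runs 3, rem=1, I/O yield, promote→Q0. Q0=[P1,P2] Q1=[P3] Q2=[]
t=11-12: P1@Q0 runs 1, rem=4, I/O yield, promote→Q0. Q0=[P2,P1] Q1=[P3] Q2=[]
t=12-13: P2@Q0 runs 1, rem=0, completes. Q0=[P1] Q1=[P3] Q2=[]
t=13-14: P1@Q0 runs 1, rem=3, I/O yield, promote→Q0. Q0=[P1] Q1=[P3] Q2=[]
t=14-15: P1@Q0 runs 1, rem=2, I/O yield, promote→Q0. Q0=[P1] Q1=[P3] Q2=[]
t=15-16: P1@Q0 runs 1, rem=1, I/O yield, promote→Q0. Q0=[P1] Q1=[P3] Q2=[]
t=16-17: P1@Q0 runs 1, rem=0, completes. Q0=[] Q1=[P3] Q2=[]
t=17-21: P3@Q1 runs 4, rem=7, quantum used, demote→Q2. Q0=[] Q1=[] Q2=[P3]
t=21-28: P3@Q2 runs 7, rem=0, completes. Q0=[] Q1=[] Q2=[]

Answer: P1(0-1) P2(1-4) P3(4-7) P1(7-8) P2(8-11) P1(11-12) P2(12-13) P1(13-14) P1(14-15) P1(15-16) P1(16-17) P3(17-21) P3(21-28)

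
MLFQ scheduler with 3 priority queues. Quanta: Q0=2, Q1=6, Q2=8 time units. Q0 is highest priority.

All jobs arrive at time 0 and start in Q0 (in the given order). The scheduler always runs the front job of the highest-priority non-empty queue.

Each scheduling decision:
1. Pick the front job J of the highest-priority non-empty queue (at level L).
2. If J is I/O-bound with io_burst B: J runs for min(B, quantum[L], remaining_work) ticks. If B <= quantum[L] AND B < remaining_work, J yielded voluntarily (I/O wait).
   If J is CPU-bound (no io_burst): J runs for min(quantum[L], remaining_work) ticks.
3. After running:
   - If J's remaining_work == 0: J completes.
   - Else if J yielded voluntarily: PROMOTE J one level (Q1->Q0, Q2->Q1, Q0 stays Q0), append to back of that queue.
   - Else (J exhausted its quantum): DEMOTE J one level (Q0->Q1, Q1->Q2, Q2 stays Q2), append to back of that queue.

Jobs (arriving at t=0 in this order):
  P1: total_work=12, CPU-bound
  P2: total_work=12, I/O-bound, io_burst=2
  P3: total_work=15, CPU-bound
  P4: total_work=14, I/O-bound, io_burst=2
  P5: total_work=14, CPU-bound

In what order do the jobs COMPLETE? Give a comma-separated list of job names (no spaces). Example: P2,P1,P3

Answer: P2,P4,P1,P3,P5

Derivation:
t=0-2: P1@Q0 runs 2, rem=10, quantum used, demote→Q1. Q0=[P2,P3,P4,P5] Q1=[P1] Q2=[]
t=2-4: P2@Q0 runs 2, rem=10, I/O yield, promote→Q0. Q0=[P3,P4,P5,P2] Q1=[P1] Q2=[]
t=4-6: P3@Q0 runs 2, rem=13, quantum used, demote→Q1. Q0=[P4,P5,P2] Q1=[P1,P3] Q2=[]
t=6-8: P4@Q0 runs 2, rem=12, I/O yield, promote→Q0. Q0=[P5,P2,P4] Q1=[P1,P3] Q2=[]
t=8-10: P5@Q0 runs 2, rem=12, quantum used, demote→Q1. Q0=[P2,P4] Q1=[P1,P3,P5] Q2=[]
t=10-12: P2@Q0 runs 2, rem=8, I/O yield, promote→Q0. Q0=[P4,P2] Q1=[P1,P3,P5] Q2=[]
t=12-14: P4@Q0 runs 2, rem=10, I/O yield, promote→Q0. Q0=[P2,P4] Q1=[P1,P3,P5] Q2=[]
t=14-16: P2@Q0 runs 2, rem=6, I/O yield, promote→Q0. Q0=[P4,P2] Q1=[P1,P3,P5] Q2=[]
t=16-18: P4@Q0 runs 2, rem=8, I/O yield, promote→Q0. Q0=[P2,P4] Q1=[P1,P3,P5] Q2=[]
t=18-20: P2@Q0 runs 2, rem=4, I/O yield, promote→Q0. Q0=[P4,P2] Q1=[P1,P3,P5] Q2=[]
t=20-22: P4@Q0 runs 2, rem=6, I/O yield, promote→Q0. Q0=[P2,P4] Q1=[P1,P3,P5] Q2=[]
t=22-24: P2@Q0 runs 2, rem=2, I/O yield, promote→Q0. Q0=[P4,P2] Q1=[P1,P3,P5] Q2=[]
t=24-26: P4@Q0 runs 2, rem=4, I/O yield, promote→Q0. Q0=[P2,P4] Q1=[P1,P3,P5] Q2=[]
t=26-28: P2@Q0 runs 2, rem=0, completes. Q0=[P4] Q1=[P1,P3,P5] Q2=[]
t=28-30: P4@Q0 runs 2, rem=2, I/O yield, promote→Q0. Q0=[P4] Q1=[P1,P3,P5] Q2=[]
t=30-32: P4@Q0 runs 2, rem=0, completes. Q0=[] Q1=[P1,P3,P5] Q2=[]
t=32-38: P1@Q1 runs 6, rem=4, quantum used, demote→Q2. Q0=[] Q1=[P3,P5] Q2=[P1]
t=38-44: P3@Q1 runs 6, rem=7, quantum used, demote→Q2. Q0=[] Q1=[P5] Q2=[P1,P3]
t=44-50: P5@Q1 runs 6, rem=6, quantum used, demote→Q2. Q0=[] Q1=[] Q2=[P1,P3,P5]
t=50-54: P1@Q2 runs 4, rem=0, completes. Q0=[] Q1=[] Q2=[P3,P5]
t=54-61: P3@Q2 runs 7, rem=0, completes. Q0=[] Q1=[] Q2=[P5]
t=61-67: P5@Q2 runs 6, rem=0, completes. Q0=[] Q1=[] Q2=[]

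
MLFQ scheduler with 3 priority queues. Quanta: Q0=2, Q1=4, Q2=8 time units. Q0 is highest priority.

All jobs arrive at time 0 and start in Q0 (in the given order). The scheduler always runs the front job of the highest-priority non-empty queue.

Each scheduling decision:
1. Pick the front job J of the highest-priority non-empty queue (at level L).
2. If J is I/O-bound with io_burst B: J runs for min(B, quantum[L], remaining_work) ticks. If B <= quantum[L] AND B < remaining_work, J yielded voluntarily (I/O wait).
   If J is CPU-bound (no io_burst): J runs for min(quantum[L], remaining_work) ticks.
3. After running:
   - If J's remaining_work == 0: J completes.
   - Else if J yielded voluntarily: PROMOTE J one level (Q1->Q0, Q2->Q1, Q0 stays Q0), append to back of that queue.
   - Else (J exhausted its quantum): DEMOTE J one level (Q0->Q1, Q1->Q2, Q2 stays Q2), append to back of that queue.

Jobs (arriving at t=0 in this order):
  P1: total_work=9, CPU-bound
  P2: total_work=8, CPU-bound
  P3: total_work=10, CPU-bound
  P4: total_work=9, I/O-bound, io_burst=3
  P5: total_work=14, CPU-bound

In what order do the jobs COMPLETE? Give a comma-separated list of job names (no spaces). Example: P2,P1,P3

t=0-2: P1@Q0 runs 2, rem=7, quantum used, demote→Q1. Q0=[P2,P3,P4,P5] Q1=[P1] Q2=[]
t=2-4: P2@Q0 runs 2, rem=6, quantum used, demote→Q1. Q0=[P3,P4,P5] Q1=[P1,P2] Q2=[]
t=4-6: P3@Q0 runs 2, rem=8, quantum used, demote→Q1. Q0=[P4,P5] Q1=[P1,P2,P3] Q2=[]
t=6-8: P4@Q0 runs 2, rem=7, quantum used, demote→Q1. Q0=[P5] Q1=[P1,P2,P3,P4] Q2=[]
t=8-10: P5@Q0 runs 2, rem=12, quantum used, demote→Q1. Q0=[] Q1=[P1,P2,P3,P4,P5] Q2=[]
t=10-14: P1@Q1 runs 4, rem=3, quantum used, demote→Q2. Q0=[] Q1=[P2,P3,P4,P5] Q2=[P1]
t=14-18: P2@Q1 runs 4, rem=2, quantum used, demote→Q2. Q0=[] Q1=[P3,P4,P5] Q2=[P1,P2]
t=18-22: P3@Q1 runs 4, rem=4, quantum used, demote→Q2. Q0=[] Q1=[P4,P5] Q2=[P1,P2,P3]
t=22-25: P4@Q1 runs 3, rem=4, I/O yield, promote→Q0. Q0=[P4] Q1=[P5] Q2=[P1,P2,P3]
t=25-27: P4@Q0 runs 2, rem=2, quantum used, demote→Q1. Q0=[] Q1=[P5,P4] Q2=[P1,P2,P3]
t=27-31: P5@Q1 runs 4, rem=8, quantum used, demote→Q2. Q0=[] Q1=[P4] Q2=[P1,P2,P3,P5]
t=31-33: P4@Q1 runs 2, rem=0, completes. Q0=[] Q1=[] Q2=[P1,P2,P3,P5]
t=33-36: P1@Q2 runs 3, rem=0, completes. Q0=[] Q1=[] Q2=[P2,P3,P5]
t=36-38: P2@Q2 runs 2, rem=0, completes. Q0=[] Q1=[] Q2=[P3,P5]
t=38-42: P3@Q2 runs 4, rem=0, completes. Q0=[] Q1=[] Q2=[P5]
t=42-50: P5@Q2 runs 8, rem=0, completes. Q0=[] Q1=[] Q2=[]

Answer: P4,P1,P2,P3,P5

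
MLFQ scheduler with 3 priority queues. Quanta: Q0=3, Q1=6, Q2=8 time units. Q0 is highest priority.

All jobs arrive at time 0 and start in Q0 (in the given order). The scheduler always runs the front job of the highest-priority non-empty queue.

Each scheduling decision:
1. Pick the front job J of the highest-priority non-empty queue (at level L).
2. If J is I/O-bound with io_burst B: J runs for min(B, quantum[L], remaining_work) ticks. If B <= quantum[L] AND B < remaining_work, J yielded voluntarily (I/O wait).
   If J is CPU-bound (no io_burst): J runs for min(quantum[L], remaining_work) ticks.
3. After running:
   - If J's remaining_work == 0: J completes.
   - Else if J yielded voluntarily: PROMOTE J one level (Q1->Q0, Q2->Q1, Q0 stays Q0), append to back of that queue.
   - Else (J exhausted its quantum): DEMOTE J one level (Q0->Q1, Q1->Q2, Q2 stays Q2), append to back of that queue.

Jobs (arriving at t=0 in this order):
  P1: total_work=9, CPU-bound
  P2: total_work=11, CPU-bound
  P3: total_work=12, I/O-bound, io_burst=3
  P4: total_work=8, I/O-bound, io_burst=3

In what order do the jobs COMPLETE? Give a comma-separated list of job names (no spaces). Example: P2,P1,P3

t=0-3: P1@Q0 runs 3, rem=6, quantum used, demote→Q1. Q0=[P2,P3,P4] Q1=[P1] Q2=[]
t=3-6: P2@Q0 runs 3, rem=8, quantum used, demote→Q1. Q0=[P3,P4] Q1=[P1,P2] Q2=[]
t=6-9: P3@Q0 runs 3, rem=9, I/O yield, promote→Q0. Q0=[P4,P3] Q1=[P1,P2] Q2=[]
t=9-12: P4@Q0 runs 3, rem=5, I/O yield, promote→Q0. Q0=[P3,P4] Q1=[P1,P2] Q2=[]
t=12-15: P3@Q0 runs 3, rem=6, I/O yield, promote→Q0. Q0=[P4,P3] Q1=[P1,P2] Q2=[]
t=15-18: P4@Q0 runs 3, rem=2, I/O yield, promote→Q0. Q0=[P3,P4] Q1=[P1,P2] Q2=[]
t=18-21: P3@Q0 runs 3, rem=3, I/O yield, promote→Q0. Q0=[P4,P3] Q1=[P1,P2] Q2=[]
t=21-23: P4@Q0 runs 2, rem=0, completes. Q0=[P3] Q1=[P1,P2] Q2=[]
t=23-26: P3@Q0 runs 3, rem=0, completes. Q0=[] Q1=[P1,P2] Q2=[]
t=26-32: P1@Q1 runs 6, rem=0, completes. Q0=[] Q1=[P2] Q2=[]
t=32-38: P2@Q1 runs 6, rem=2, quantum used, demote→Q2. Q0=[] Q1=[] Q2=[P2]
t=38-40: P2@Q2 runs 2, rem=0, completes. Q0=[] Q1=[] Q2=[]

Answer: P4,P3,P1,P2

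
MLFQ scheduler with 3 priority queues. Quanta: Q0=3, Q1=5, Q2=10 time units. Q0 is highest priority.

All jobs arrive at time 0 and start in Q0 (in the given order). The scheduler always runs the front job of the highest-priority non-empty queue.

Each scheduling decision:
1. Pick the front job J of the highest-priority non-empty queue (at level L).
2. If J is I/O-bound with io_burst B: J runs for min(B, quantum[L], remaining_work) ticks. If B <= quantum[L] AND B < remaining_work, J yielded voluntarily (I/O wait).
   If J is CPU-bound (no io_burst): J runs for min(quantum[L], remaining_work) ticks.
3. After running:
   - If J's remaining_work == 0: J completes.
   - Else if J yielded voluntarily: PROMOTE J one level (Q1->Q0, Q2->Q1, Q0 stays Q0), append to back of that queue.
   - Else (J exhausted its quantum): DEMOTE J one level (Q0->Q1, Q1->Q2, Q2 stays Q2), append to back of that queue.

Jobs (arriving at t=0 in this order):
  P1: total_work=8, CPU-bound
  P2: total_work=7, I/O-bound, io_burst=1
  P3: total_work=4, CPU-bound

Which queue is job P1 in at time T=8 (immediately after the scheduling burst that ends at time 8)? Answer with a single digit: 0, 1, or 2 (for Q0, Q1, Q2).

t=0-3: P1@Q0 runs 3, rem=5, quantum used, demote→Q1. Q0=[P2,P3] Q1=[P1] Q2=[]
t=3-4: P2@Q0 runs 1, rem=6, I/O yield, promote→Q0. Q0=[P3,P2] Q1=[P1] Q2=[]
t=4-7: P3@Q0 runs 3, rem=1, quantum used, demote→Q1. Q0=[P2] Q1=[P1,P3] Q2=[]
t=7-8: P2@Q0 runs 1, rem=5, I/O yield, promote→Q0. Q0=[P2] Q1=[P1,P3] Q2=[]
t=8-9: P2@Q0 runs 1, rem=4, I/O yield, promote→Q0. Q0=[P2] Q1=[P1,P3] Q2=[]
t=9-10: P2@Q0 runs 1, rem=3, I/O yield, promote→Q0. Q0=[P2] Q1=[P1,P3] Q2=[]
t=10-11: P2@Q0 runs 1, rem=2, I/O yield, promote→Q0. Q0=[P2] Q1=[P1,P3] Q2=[]
t=11-12: P2@Q0 runs 1, rem=1, I/O yield, promote→Q0. Q0=[P2] Q1=[P1,P3] Q2=[]
t=12-13: P2@Q0 runs 1, rem=0, completes. Q0=[] Q1=[P1,P3] Q2=[]
t=13-18: P1@Q1 runs 5, rem=0, completes. Q0=[] Q1=[P3] Q2=[]
t=18-19: P3@Q1 runs 1, rem=0, completes. Q0=[] Q1=[] Q2=[]

Answer: 1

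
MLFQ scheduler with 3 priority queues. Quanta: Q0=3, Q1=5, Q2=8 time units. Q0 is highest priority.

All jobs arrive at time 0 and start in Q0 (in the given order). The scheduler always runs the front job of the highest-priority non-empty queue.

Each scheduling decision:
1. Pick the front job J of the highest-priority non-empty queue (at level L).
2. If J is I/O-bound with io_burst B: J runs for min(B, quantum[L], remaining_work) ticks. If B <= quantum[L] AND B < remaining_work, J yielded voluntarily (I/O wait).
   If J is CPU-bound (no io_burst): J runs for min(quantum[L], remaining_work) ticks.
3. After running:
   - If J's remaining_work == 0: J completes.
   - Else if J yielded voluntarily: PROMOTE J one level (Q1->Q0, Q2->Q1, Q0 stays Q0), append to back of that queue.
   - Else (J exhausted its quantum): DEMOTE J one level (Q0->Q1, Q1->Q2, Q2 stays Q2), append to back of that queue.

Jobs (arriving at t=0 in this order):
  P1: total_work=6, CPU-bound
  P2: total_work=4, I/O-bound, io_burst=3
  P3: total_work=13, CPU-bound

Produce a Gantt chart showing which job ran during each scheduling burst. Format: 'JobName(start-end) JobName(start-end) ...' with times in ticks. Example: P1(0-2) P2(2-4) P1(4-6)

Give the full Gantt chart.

Answer: P1(0-3) P2(3-6) P3(6-9) P2(9-10) P1(10-13) P3(13-18) P3(18-23)

Derivation:
t=0-3: P1@Q0 runs 3, rem=3, quantum used, demote→Q1. Q0=[P2,P3] Q1=[P1] Q2=[]
t=3-6: P2@Q0 runs 3, rem=1, I/O yield, promote→Q0. Q0=[P3,P2] Q1=[P1] Q2=[]
t=6-9: P3@Q0 runs 3, rem=10, quantum used, demote→Q1. Q0=[P2] Q1=[P1,P3] Q2=[]
t=9-10: P2@Q0 runs 1, rem=0, completes. Q0=[] Q1=[P1,P3] Q2=[]
t=10-13: P1@Q1 runs 3, rem=0, completes. Q0=[] Q1=[P3] Q2=[]
t=13-18: P3@Q1 runs 5, rem=5, quantum used, demote→Q2. Q0=[] Q1=[] Q2=[P3]
t=18-23: P3@Q2 runs 5, rem=0, completes. Q0=[] Q1=[] Q2=[]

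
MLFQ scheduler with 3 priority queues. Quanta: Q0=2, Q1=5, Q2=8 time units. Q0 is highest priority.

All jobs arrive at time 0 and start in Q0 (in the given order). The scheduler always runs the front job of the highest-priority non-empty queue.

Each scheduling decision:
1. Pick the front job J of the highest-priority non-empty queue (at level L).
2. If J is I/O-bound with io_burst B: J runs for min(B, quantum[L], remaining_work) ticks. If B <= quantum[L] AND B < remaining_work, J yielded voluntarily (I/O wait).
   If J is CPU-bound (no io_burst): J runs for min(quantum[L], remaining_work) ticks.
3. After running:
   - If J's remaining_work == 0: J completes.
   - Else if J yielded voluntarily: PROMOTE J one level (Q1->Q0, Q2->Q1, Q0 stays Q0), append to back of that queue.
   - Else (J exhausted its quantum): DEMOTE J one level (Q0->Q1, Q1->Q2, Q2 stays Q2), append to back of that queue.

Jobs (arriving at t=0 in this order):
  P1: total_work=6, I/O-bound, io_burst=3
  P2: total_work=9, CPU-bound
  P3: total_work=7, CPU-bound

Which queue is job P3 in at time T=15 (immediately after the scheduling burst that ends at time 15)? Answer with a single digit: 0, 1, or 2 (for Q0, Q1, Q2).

t=0-2: P1@Q0 runs 2, rem=4, quantum used, demote→Q1. Q0=[P2,P3] Q1=[P1] Q2=[]
t=2-4: P2@Q0 runs 2, rem=7, quantum used, demote→Q1. Q0=[P3] Q1=[P1,P2] Q2=[]
t=4-6: P3@Q0 runs 2, rem=5, quantum used, demote→Q1. Q0=[] Q1=[P1,P2,P3] Q2=[]
t=6-9: P1@Q1 runs 3, rem=1, I/O yield, promote→Q0. Q0=[P1] Q1=[P2,P3] Q2=[]
t=9-10: P1@Q0 runs 1, rem=0, completes. Q0=[] Q1=[P2,P3] Q2=[]
t=10-15: P2@Q1 runs 5, rem=2, quantum used, demote→Q2. Q0=[] Q1=[P3] Q2=[P2]
t=15-20: P3@Q1 runs 5, rem=0, completes. Q0=[] Q1=[] Q2=[P2]
t=20-22: P2@Q2 runs 2, rem=0, completes. Q0=[] Q1=[] Q2=[]

Answer: 1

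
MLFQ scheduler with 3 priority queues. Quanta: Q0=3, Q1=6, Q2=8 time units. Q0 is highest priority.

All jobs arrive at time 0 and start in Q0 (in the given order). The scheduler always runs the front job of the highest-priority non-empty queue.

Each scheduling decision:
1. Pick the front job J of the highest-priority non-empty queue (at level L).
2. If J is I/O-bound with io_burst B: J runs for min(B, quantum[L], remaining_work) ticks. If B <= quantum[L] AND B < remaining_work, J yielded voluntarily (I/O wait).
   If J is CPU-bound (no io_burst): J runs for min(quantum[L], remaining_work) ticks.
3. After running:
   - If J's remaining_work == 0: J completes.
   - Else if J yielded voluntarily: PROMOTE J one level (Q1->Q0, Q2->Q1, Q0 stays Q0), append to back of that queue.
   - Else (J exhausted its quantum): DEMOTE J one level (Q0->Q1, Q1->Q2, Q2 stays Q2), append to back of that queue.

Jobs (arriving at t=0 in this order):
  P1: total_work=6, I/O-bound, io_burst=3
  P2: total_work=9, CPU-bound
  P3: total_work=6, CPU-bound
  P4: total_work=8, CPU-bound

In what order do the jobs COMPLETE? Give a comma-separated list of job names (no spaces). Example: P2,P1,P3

Answer: P1,P2,P3,P4

Derivation:
t=0-3: P1@Q0 runs 3, rem=3, I/O yield, promote→Q0. Q0=[P2,P3,P4,P1] Q1=[] Q2=[]
t=3-6: P2@Q0 runs 3, rem=6, quantum used, demote→Q1. Q0=[P3,P4,P1] Q1=[P2] Q2=[]
t=6-9: P3@Q0 runs 3, rem=3, quantum used, demote→Q1. Q0=[P4,P1] Q1=[P2,P3] Q2=[]
t=9-12: P4@Q0 runs 3, rem=5, quantum used, demote→Q1. Q0=[P1] Q1=[P2,P3,P4] Q2=[]
t=12-15: P1@Q0 runs 3, rem=0, completes. Q0=[] Q1=[P2,P3,P4] Q2=[]
t=15-21: P2@Q1 runs 6, rem=0, completes. Q0=[] Q1=[P3,P4] Q2=[]
t=21-24: P3@Q1 runs 3, rem=0, completes. Q0=[] Q1=[P4] Q2=[]
t=24-29: P4@Q1 runs 5, rem=0, completes. Q0=[] Q1=[] Q2=[]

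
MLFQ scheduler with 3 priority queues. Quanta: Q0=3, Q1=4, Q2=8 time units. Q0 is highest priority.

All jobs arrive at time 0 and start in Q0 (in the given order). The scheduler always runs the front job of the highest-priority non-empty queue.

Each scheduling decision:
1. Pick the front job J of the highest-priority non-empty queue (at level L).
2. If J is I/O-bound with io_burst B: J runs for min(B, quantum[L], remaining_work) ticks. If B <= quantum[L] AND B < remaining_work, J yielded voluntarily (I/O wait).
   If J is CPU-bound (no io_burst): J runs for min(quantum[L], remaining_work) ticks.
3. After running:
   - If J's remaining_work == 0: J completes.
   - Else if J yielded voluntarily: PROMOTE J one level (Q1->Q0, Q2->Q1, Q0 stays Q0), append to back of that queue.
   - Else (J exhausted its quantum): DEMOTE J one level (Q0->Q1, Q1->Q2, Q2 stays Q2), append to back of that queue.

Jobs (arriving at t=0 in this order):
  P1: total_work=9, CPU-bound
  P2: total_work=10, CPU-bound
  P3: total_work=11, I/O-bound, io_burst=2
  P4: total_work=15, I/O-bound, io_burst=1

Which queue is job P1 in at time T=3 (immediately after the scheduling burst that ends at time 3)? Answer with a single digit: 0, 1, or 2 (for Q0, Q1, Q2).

Answer: 1

Derivation:
t=0-3: P1@Q0 runs 3, rem=6, quantum used, demote→Q1. Q0=[P2,P3,P4] Q1=[P1] Q2=[]
t=3-6: P2@Q0 runs 3, rem=7, quantum used, demote→Q1. Q0=[P3,P4] Q1=[P1,P2] Q2=[]
t=6-8: P3@Q0 runs 2, rem=9, I/O yield, promote→Q0. Q0=[P4,P3] Q1=[P1,P2] Q2=[]
t=8-9: P4@Q0 runs 1, rem=14, I/O yield, promote→Q0. Q0=[P3,P4] Q1=[P1,P2] Q2=[]
t=9-11: P3@Q0 runs 2, rem=7, I/O yield, promote→Q0. Q0=[P4,P3] Q1=[P1,P2] Q2=[]
t=11-12: P4@Q0 runs 1, rem=13, I/O yield, promote→Q0. Q0=[P3,P4] Q1=[P1,P2] Q2=[]
t=12-14: P3@Q0 runs 2, rem=5, I/O yield, promote→Q0. Q0=[P4,P3] Q1=[P1,P2] Q2=[]
t=14-15: P4@Q0 runs 1, rem=12, I/O yield, promote→Q0. Q0=[P3,P4] Q1=[P1,P2] Q2=[]
t=15-17: P3@Q0 runs 2, rem=3, I/O yield, promote→Q0. Q0=[P4,P3] Q1=[P1,P2] Q2=[]
t=17-18: P4@Q0 runs 1, rem=11, I/O yield, promote→Q0. Q0=[P3,P4] Q1=[P1,P2] Q2=[]
t=18-20: P3@Q0 runs 2, rem=1, I/O yield, promote→Q0. Q0=[P4,P3] Q1=[P1,P2] Q2=[]
t=20-21: P4@Q0 runs 1, rem=10, I/O yield, promote→Q0. Q0=[P3,P4] Q1=[P1,P2] Q2=[]
t=21-22: P3@Q0 runs 1, rem=0, completes. Q0=[P4] Q1=[P1,P2] Q2=[]
t=22-23: P4@Q0 runs 1, rem=9, I/O yield, promote→Q0. Q0=[P4] Q1=[P1,P2] Q2=[]
t=23-24: P4@Q0 runs 1, rem=8, I/O yield, promote→Q0. Q0=[P4] Q1=[P1,P2] Q2=[]
t=24-25: P4@Q0 runs 1, rem=7, I/O yield, promote→Q0. Q0=[P4] Q1=[P1,P2] Q2=[]
t=25-26: P4@Q0 runs 1, rem=6, I/O yield, promote→Q0. Q0=[P4] Q1=[P1,P2] Q2=[]
t=26-27: P4@Q0 runs 1, rem=5, I/O yield, promote→Q0. Q0=[P4] Q1=[P1,P2] Q2=[]
t=27-28: P4@Q0 runs 1, rem=4, I/O yield, promote→Q0. Q0=[P4] Q1=[P1,P2] Q2=[]
t=28-29: P4@Q0 runs 1, rem=3, I/O yield, promote→Q0. Q0=[P4] Q1=[P1,P2] Q2=[]
t=29-30: P4@Q0 runs 1, rem=2, I/O yield, promote→Q0. Q0=[P4] Q1=[P1,P2] Q2=[]
t=30-31: P4@Q0 runs 1, rem=1, I/O yield, promote→Q0. Q0=[P4] Q1=[P1,P2] Q2=[]
t=31-32: P4@Q0 runs 1, rem=0, completes. Q0=[] Q1=[P1,P2] Q2=[]
t=32-36: P1@Q1 runs 4, rem=2, quantum used, demote→Q2. Q0=[] Q1=[P2] Q2=[P1]
t=36-40: P2@Q1 runs 4, rem=3, quantum used, demote→Q2. Q0=[] Q1=[] Q2=[P1,P2]
t=40-42: P1@Q2 runs 2, rem=0, completes. Q0=[] Q1=[] Q2=[P2]
t=42-45: P2@Q2 runs 3, rem=0, completes. Q0=[] Q1=[] Q2=[]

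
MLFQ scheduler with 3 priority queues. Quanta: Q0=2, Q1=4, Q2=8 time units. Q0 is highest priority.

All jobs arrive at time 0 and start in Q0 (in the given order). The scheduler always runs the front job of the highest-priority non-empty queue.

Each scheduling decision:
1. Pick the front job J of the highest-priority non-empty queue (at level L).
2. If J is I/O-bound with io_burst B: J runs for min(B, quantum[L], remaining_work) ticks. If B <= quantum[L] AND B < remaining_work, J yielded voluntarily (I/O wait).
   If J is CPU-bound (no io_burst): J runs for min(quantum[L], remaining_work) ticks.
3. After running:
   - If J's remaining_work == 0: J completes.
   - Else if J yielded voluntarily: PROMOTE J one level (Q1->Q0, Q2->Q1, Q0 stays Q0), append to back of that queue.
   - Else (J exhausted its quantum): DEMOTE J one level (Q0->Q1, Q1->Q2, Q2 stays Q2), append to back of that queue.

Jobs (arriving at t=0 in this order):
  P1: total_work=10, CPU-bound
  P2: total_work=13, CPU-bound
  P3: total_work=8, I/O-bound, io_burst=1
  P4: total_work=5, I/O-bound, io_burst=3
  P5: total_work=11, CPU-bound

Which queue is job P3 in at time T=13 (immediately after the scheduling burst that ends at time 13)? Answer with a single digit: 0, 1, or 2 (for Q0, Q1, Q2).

Answer: 0

Derivation:
t=0-2: P1@Q0 runs 2, rem=8, quantum used, demote→Q1. Q0=[P2,P3,P4,P5] Q1=[P1] Q2=[]
t=2-4: P2@Q0 runs 2, rem=11, quantum used, demote→Q1. Q0=[P3,P4,P5] Q1=[P1,P2] Q2=[]
t=4-5: P3@Q0 runs 1, rem=7, I/O yield, promote→Q0. Q0=[P4,P5,P3] Q1=[P1,P2] Q2=[]
t=5-7: P4@Q0 runs 2, rem=3, quantum used, demote→Q1. Q0=[P5,P3] Q1=[P1,P2,P4] Q2=[]
t=7-9: P5@Q0 runs 2, rem=9, quantum used, demote→Q1. Q0=[P3] Q1=[P1,P2,P4,P5] Q2=[]
t=9-10: P3@Q0 runs 1, rem=6, I/O yield, promote→Q0. Q0=[P3] Q1=[P1,P2,P4,P5] Q2=[]
t=10-11: P3@Q0 runs 1, rem=5, I/O yield, promote→Q0. Q0=[P3] Q1=[P1,P2,P4,P5] Q2=[]
t=11-12: P3@Q0 runs 1, rem=4, I/O yield, promote→Q0. Q0=[P3] Q1=[P1,P2,P4,P5] Q2=[]
t=12-13: P3@Q0 runs 1, rem=3, I/O yield, promote→Q0. Q0=[P3] Q1=[P1,P2,P4,P5] Q2=[]
t=13-14: P3@Q0 runs 1, rem=2, I/O yield, promote→Q0. Q0=[P3] Q1=[P1,P2,P4,P5] Q2=[]
t=14-15: P3@Q0 runs 1, rem=1, I/O yield, promote→Q0. Q0=[P3] Q1=[P1,P2,P4,P5] Q2=[]
t=15-16: P3@Q0 runs 1, rem=0, completes. Q0=[] Q1=[P1,P2,P4,P5] Q2=[]
t=16-20: P1@Q1 runs 4, rem=4, quantum used, demote→Q2. Q0=[] Q1=[P2,P4,P5] Q2=[P1]
t=20-24: P2@Q1 runs 4, rem=7, quantum used, demote→Q2. Q0=[] Q1=[P4,P5] Q2=[P1,P2]
t=24-27: P4@Q1 runs 3, rem=0, completes. Q0=[] Q1=[P5] Q2=[P1,P2]
t=27-31: P5@Q1 runs 4, rem=5, quantum used, demote→Q2. Q0=[] Q1=[] Q2=[P1,P2,P5]
t=31-35: P1@Q2 runs 4, rem=0, completes. Q0=[] Q1=[] Q2=[P2,P5]
t=35-42: P2@Q2 runs 7, rem=0, completes. Q0=[] Q1=[] Q2=[P5]
t=42-47: P5@Q2 runs 5, rem=0, completes. Q0=[] Q1=[] Q2=[]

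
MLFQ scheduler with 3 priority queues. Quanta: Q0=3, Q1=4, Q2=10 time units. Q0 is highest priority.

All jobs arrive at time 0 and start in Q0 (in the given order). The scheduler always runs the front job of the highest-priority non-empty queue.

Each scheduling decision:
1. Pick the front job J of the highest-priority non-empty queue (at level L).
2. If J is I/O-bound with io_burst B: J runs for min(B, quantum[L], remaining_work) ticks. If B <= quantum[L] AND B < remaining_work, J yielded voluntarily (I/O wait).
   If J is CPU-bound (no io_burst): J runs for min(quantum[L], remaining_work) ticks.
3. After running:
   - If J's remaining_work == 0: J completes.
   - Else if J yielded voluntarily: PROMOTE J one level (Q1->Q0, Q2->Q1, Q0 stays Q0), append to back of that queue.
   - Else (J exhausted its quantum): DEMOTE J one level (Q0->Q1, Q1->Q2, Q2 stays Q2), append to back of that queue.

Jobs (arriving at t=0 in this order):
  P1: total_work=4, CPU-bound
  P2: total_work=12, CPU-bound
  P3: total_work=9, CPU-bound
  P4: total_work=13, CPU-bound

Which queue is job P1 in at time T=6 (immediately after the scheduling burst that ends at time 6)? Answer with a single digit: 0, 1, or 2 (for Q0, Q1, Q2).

t=0-3: P1@Q0 runs 3, rem=1, quantum used, demote→Q1. Q0=[P2,P3,P4] Q1=[P1] Q2=[]
t=3-6: P2@Q0 runs 3, rem=9, quantum used, demote→Q1. Q0=[P3,P4] Q1=[P1,P2] Q2=[]
t=6-9: P3@Q0 runs 3, rem=6, quantum used, demote→Q1. Q0=[P4] Q1=[P1,P2,P3] Q2=[]
t=9-12: P4@Q0 runs 3, rem=10, quantum used, demote→Q1. Q0=[] Q1=[P1,P2,P3,P4] Q2=[]
t=12-13: P1@Q1 runs 1, rem=0, completes. Q0=[] Q1=[P2,P3,P4] Q2=[]
t=13-17: P2@Q1 runs 4, rem=5, quantum used, demote→Q2. Q0=[] Q1=[P3,P4] Q2=[P2]
t=17-21: P3@Q1 runs 4, rem=2, quantum used, demote→Q2. Q0=[] Q1=[P4] Q2=[P2,P3]
t=21-25: P4@Q1 runs 4, rem=6, quantum used, demote→Q2. Q0=[] Q1=[] Q2=[P2,P3,P4]
t=25-30: P2@Q2 runs 5, rem=0, completes. Q0=[] Q1=[] Q2=[P3,P4]
t=30-32: P3@Q2 runs 2, rem=0, completes. Q0=[] Q1=[] Q2=[P4]
t=32-38: P4@Q2 runs 6, rem=0, completes. Q0=[] Q1=[] Q2=[]

Answer: 1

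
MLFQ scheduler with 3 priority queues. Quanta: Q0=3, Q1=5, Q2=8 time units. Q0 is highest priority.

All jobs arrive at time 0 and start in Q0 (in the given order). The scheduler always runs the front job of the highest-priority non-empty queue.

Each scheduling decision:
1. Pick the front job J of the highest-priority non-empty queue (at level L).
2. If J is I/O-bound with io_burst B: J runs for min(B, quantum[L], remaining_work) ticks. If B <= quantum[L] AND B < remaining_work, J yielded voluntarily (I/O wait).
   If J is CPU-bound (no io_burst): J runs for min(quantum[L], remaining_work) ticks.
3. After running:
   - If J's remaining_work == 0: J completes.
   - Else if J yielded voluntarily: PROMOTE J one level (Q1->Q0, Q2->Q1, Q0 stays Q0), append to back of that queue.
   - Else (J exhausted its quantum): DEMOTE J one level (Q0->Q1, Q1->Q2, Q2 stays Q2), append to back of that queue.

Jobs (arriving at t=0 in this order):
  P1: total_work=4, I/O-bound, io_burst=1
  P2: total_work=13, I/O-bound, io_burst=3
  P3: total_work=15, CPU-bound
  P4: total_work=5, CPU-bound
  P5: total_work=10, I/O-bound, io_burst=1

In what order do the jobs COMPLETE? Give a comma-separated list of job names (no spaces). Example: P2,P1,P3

t=0-1: P1@Q0 runs 1, rem=3, I/O yield, promote→Q0. Q0=[P2,P3,P4,P5,P1] Q1=[] Q2=[]
t=1-4: P2@Q0 runs 3, rem=10, I/O yield, promote→Q0. Q0=[P3,P4,P5,P1,P2] Q1=[] Q2=[]
t=4-7: P3@Q0 runs 3, rem=12, quantum used, demote→Q1. Q0=[P4,P5,P1,P2] Q1=[P3] Q2=[]
t=7-10: P4@Q0 runs 3, rem=2, quantum used, demote→Q1. Q0=[P5,P1,P2] Q1=[P3,P4] Q2=[]
t=10-11: P5@Q0 runs 1, rem=9, I/O yield, promote→Q0. Q0=[P1,P2,P5] Q1=[P3,P4] Q2=[]
t=11-12: P1@Q0 runs 1, rem=2, I/O yield, promote→Q0. Q0=[P2,P5,P1] Q1=[P3,P4] Q2=[]
t=12-15: P2@Q0 runs 3, rem=7, I/O yield, promote→Q0. Q0=[P5,P1,P2] Q1=[P3,P4] Q2=[]
t=15-16: P5@Q0 runs 1, rem=8, I/O yield, promote→Q0. Q0=[P1,P2,P5] Q1=[P3,P4] Q2=[]
t=16-17: P1@Q0 runs 1, rem=1, I/O yield, promote→Q0. Q0=[P2,P5,P1] Q1=[P3,P4] Q2=[]
t=17-20: P2@Q0 runs 3, rem=4, I/O yield, promote→Q0. Q0=[P5,P1,P2] Q1=[P3,P4] Q2=[]
t=20-21: P5@Q0 runs 1, rem=7, I/O yield, promote→Q0. Q0=[P1,P2,P5] Q1=[P3,P4] Q2=[]
t=21-22: P1@Q0 runs 1, rem=0, completes. Q0=[P2,P5] Q1=[P3,P4] Q2=[]
t=22-25: P2@Q0 runs 3, rem=1, I/O yield, promote→Q0. Q0=[P5,P2] Q1=[P3,P4] Q2=[]
t=25-26: P5@Q0 runs 1, rem=6, I/O yield, promote→Q0. Q0=[P2,P5] Q1=[P3,P4] Q2=[]
t=26-27: P2@Q0 runs 1, rem=0, completes. Q0=[P5] Q1=[P3,P4] Q2=[]
t=27-28: P5@Q0 runs 1, rem=5, I/O yield, promote→Q0. Q0=[P5] Q1=[P3,P4] Q2=[]
t=28-29: P5@Q0 runs 1, rem=4, I/O yield, promote→Q0. Q0=[P5] Q1=[P3,P4] Q2=[]
t=29-30: P5@Q0 runs 1, rem=3, I/O yield, promote→Q0. Q0=[P5] Q1=[P3,P4] Q2=[]
t=30-31: P5@Q0 runs 1, rem=2, I/O yield, promote→Q0. Q0=[P5] Q1=[P3,P4] Q2=[]
t=31-32: P5@Q0 runs 1, rem=1, I/O yield, promote→Q0. Q0=[P5] Q1=[P3,P4] Q2=[]
t=32-33: P5@Q0 runs 1, rem=0, completes. Q0=[] Q1=[P3,P4] Q2=[]
t=33-38: P3@Q1 runs 5, rem=7, quantum used, demote→Q2. Q0=[] Q1=[P4] Q2=[P3]
t=38-40: P4@Q1 runs 2, rem=0, completes. Q0=[] Q1=[] Q2=[P3]
t=40-47: P3@Q2 runs 7, rem=0, completes. Q0=[] Q1=[] Q2=[]

Answer: P1,P2,P5,P4,P3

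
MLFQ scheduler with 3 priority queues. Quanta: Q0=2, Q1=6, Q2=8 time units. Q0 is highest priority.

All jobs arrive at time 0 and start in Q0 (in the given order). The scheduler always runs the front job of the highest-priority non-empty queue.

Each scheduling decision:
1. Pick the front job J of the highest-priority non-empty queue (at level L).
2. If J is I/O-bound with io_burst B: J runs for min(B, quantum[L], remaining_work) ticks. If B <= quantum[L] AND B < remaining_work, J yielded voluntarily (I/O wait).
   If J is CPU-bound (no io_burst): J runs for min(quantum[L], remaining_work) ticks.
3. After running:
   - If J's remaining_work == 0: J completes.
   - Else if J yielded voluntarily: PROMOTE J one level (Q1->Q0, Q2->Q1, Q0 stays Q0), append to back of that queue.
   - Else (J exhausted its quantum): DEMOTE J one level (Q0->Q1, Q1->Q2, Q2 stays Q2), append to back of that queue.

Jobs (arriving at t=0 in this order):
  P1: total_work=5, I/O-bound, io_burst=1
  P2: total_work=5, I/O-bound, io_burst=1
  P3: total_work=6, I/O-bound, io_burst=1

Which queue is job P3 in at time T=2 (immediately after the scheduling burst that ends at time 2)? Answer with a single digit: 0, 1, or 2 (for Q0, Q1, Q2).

t=0-1: P1@Q0 runs 1, rem=4, I/O yield, promote→Q0. Q0=[P2,P3,P1] Q1=[] Q2=[]
t=1-2: P2@Q0 runs 1, rem=4, I/O yield, promote→Q0. Q0=[P3,P1,P2] Q1=[] Q2=[]
t=2-3: P3@Q0 runs 1, rem=5, I/O yield, promote→Q0. Q0=[P1,P2,P3] Q1=[] Q2=[]
t=3-4: P1@Q0 runs 1, rem=3, I/O yield, promote→Q0. Q0=[P2,P3,P1] Q1=[] Q2=[]
t=4-5: P2@Q0 runs 1, rem=3, I/O yield, promote→Q0. Q0=[P3,P1,P2] Q1=[] Q2=[]
t=5-6: P3@Q0 runs 1, rem=4, I/O yield, promote→Q0. Q0=[P1,P2,P3] Q1=[] Q2=[]
t=6-7: P1@Q0 runs 1, rem=2, I/O yield, promote→Q0. Q0=[P2,P3,P1] Q1=[] Q2=[]
t=7-8: P2@Q0 runs 1, rem=2, I/O yield, promote→Q0. Q0=[P3,P1,P2] Q1=[] Q2=[]
t=8-9: P3@Q0 runs 1, rem=3, I/O yield, promote→Q0. Q0=[P1,P2,P3] Q1=[] Q2=[]
t=9-10: P1@Q0 runs 1, rem=1, I/O yield, promote→Q0. Q0=[P2,P3,P1] Q1=[] Q2=[]
t=10-11: P2@Q0 runs 1, rem=1, I/O yield, promote→Q0. Q0=[P3,P1,P2] Q1=[] Q2=[]
t=11-12: P3@Q0 runs 1, rem=2, I/O yield, promote→Q0. Q0=[P1,P2,P3] Q1=[] Q2=[]
t=12-13: P1@Q0 runs 1, rem=0, completes. Q0=[P2,P3] Q1=[] Q2=[]
t=13-14: P2@Q0 runs 1, rem=0, completes. Q0=[P3] Q1=[] Q2=[]
t=14-15: P3@Q0 runs 1, rem=1, I/O yield, promote→Q0. Q0=[P3] Q1=[] Q2=[]
t=15-16: P3@Q0 runs 1, rem=0, completes. Q0=[] Q1=[] Q2=[]

Answer: 0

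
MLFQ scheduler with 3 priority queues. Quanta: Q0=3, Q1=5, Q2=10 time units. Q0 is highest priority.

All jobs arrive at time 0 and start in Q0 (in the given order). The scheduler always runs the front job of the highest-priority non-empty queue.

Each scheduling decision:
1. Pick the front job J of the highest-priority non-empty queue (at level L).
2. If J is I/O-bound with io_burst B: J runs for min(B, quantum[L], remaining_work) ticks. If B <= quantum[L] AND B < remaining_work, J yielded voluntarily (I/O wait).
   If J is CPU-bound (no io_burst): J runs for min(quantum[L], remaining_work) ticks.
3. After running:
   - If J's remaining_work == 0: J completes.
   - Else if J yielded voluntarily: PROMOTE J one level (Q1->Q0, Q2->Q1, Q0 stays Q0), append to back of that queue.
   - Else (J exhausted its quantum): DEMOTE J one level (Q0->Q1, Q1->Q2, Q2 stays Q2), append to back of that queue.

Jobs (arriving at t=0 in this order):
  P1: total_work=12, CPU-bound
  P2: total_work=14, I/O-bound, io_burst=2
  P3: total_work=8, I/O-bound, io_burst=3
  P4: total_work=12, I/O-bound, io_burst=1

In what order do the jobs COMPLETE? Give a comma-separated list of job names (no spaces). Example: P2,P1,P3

t=0-3: P1@Q0 runs 3, rem=9, quantum used, demote→Q1. Q0=[P2,P3,P4] Q1=[P1] Q2=[]
t=3-5: P2@Q0 runs 2, rem=12, I/O yield, promote→Q0. Q0=[P3,P4,P2] Q1=[P1] Q2=[]
t=5-8: P3@Q0 runs 3, rem=5, I/O yield, promote→Q0. Q0=[P4,P2,P3] Q1=[P1] Q2=[]
t=8-9: P4@Q0 runs 1, rem=11, I/O yield, promote→Q0. Q0=[P2,P3,P4] Q1=[P1] Q2=[]
t=9-11: P2@Q0 runs 2, rem=10, I/O yield, promote→Q0. Q0=[P3,P4,P2] Q1=[P1] Q2=[]
t=11-14: P3@Q0 runs 3, rem=2, I/O yield, promote→Q0. Q0=[P4,P2,P3] Q1=[P1] Q2=[]
t=14-15: P4@Q0 runs 1, rem=10, I/O yield, promote→Q0. Q0=[P2,P3,P4] Q1=[P1] Q2=[]
t=15-17: P2@Q0 runs 2, rem=8, I/O yield, promote→Q0. Q0=[P3,P4,P2] Q1=[P1] Q2=[]
t=17-19: P3@Q0 runs 2, rem=0, completes. Q0=[P4,P2] Q1=[P1] Q2=[]
t=19-20: P4@Q0 runs 1, rem=9, I/O yield, promote→Q0. Q0=[P2,P4] Q1=[P1] Q2=[]
t=20-22: P2@Q0 runs 2, rem=6, I/O yield, promote→Q0. Q0=[P4,P2] Q1=[P1] Q2=[]
t=22-23: P4@Q0 runs 1, rem=8, I/O yield, promote→Q0. Q0=[P2,P4] Q1=[P1] Q2=[]
t=23-25: P2@Q0 runs 2, rem=4, I/O yield, promote→Q0. Q0=[P4,P2] Q1=[P1] Q2=[]
t=25-26: P4@Q0 runs 1, rem=7, I/O yield, promote→Q0. Q0=[P2,P4] Q1=[P1] Q2=[]
t=26-28: P2@Q0 runs 2, rem=2, I/O yield, promote→Q0. Q0=[P4,P2] Q1=[P1] Q2=[]
t=28-29: P4@Q0 runs 1, rem=6, I/O yield, promote→Q0. Q0=[P2,P4] Q1=[P1] Q2=[]
t=29-31: P2@Q0 runs 2, rem=0, completes. Q0=[P4] Q1=[P1] Q2=[]
t=31-32: P4@Q0 runs 1, rem=5, I/O yield, promote→Q0. Q0=[P4] Q1=[P1] Q2=[]
t=32-33: P4@Q0 runs 1, rem=4, I/O yield, promote→Q0. Q0=[P4] Q1=[P1] Q2=[]
t=33-34: P4@Q0 runs 1, rem=3, I/O yield, promote→Q0. Q0=[P4] Q1=[P1] Q2=[]
t=34-35: P4@Q0 runs 1, rem=2, I/O yield, promote→Q0. Q0=[P4] Q1=[P1] Q2=[]
t=35-36: P4@Q0 runs 1, rem=1, I/O yield, promote→Q0. Q0=[P4] Q1=[P1] Q2=[]
t=36-37: P4@Q0 runs 1, rem=0, completes. Q0=[] Q1=[P1] Q2=[]
t=37-42: P1@Q1 runs 5, rem=4, quantum used, demote→Q2. Q0=[] Q1=[] Q2=[P1]
t=42-46: P1@Q2 runs 4, rem=0, completes. Q0=[] Q1=[] Q2=[]

Answer: P3,P2,P4,P1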